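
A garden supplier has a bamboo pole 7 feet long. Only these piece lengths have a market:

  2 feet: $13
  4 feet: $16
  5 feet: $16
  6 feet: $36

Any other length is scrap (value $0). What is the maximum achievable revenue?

39

Build f[k] bottom-up: f[k] = max over allowed piece i of (p[i] + f[k−i]).
f[1] = 0
f[2] = 13
f[3] = 13
f[4] = max(13+13, 16+0) = 26
f[5] = max(13+13, 16+0, 16+0) = 26
f[6] = max(13+26, 16+13, 16+0, 36+0) = 39
f[7] = max(13+26, 16+13, 16+13, 36+0) = 39
One optimal cutting: pieces 2 + 2 + 2 with 1 foot of scrap → $39.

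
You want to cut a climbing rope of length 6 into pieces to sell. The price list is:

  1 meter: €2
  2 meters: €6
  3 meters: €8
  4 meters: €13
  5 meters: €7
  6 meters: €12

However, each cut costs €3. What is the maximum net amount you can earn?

16

Consider every possible first cut. r[k] is the best of p[i]+r[k−i] over all sellable i≤k, charging 3 whenever i<k.
r[1] = 2
r[2] = 6
r[3] = 8
r[4] = 13
r[5] = 12  (first piece 1, then r[4]=13)
r[6] = 16  (first piece 2, then r[4]=13)
One optimal plan: pieces 4 + 2 (1 cut) → €19 − €3 = €16.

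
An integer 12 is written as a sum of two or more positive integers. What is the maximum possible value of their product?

81

Define g[k] = max over 1≤i<k of i · max(k−i, g[k−i]); the inner max lets the remainder stay uncut if that's better.
g[2] = 1×max(1,0) = 1×1 = 1
g[3] = 1×max(2,1) = 1×2 = 2
g[4] = 2×max(2,1) = 2×2 = 4
g[5] = 2×max(3,2) = 2×3 = 6
g[6] = 3×max(3,2) = 3×3 = 9
g[7] = 2×max(5,6) = 2×6 = 12
g[8] = 2×max(6,9) = 2×9 = 18
g[9] = 3×max(6,9) = 3×9 = 27
g[10] = 2×max(8,18) = 2×18 = 36
g[11] = 2×max(9,27) = 2×27 = 54
g[12] = 3×max(9,27) = 3×27 = 81
One optimal split: 3 + 3 + 3 + 3; product 3×3×3×3 = 81.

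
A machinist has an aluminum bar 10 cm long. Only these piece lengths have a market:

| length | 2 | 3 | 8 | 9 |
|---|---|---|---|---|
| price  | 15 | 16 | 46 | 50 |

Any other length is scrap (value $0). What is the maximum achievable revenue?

75

Build best[k] bottom-up: best[k] = max over allowed piece i of (p[i] + best[k−i]).
best[1] = 0
best[2] = 15
best[3] = max(15+0, 16+0) = 16
best[4] = max(15+15, 16+0) = 30
best[5] = max(15+16, 16+15) = 31
best[6] = max(15+30, 16+16) = 45
best[7] = max(15+31, 16+30) = 46
best[8] = max(15+45, 16+31, 46+0) = 60
best[9] = max(15+46, 16+45, 46+0, 50+0) = 61
best[10] = max(15+60, 16+46, 46+15, 50+0) = 75
One optimal cutting: 2 + 2 + 2 + 2 + 2 → $75.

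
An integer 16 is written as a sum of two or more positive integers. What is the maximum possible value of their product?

Fill P[k] for k=2..16: at each k try every first piece i and multiply by the better of (k−i) uncut or P[k−i].
P[2] = 1*max(1,0) = 1*1 = 1
P[3] = 1*max(2,1) = 1*2 = 2
P[4] = 2*max(2,1) = 2*2 = 4
P[5] = 2*max(3,2) = 2*3 = 6
P[6] = 3*max(3,2) = 3*3 = 9
P[7] = 2*max(5,6) = 2*6 = 12
P[8] = 2*max(6,9) = 2*9 = 18
P[9] = 3*max(6,9) = 3*9 = 27
P[10] = 2*max(8,18) = 2*18 = 36
P[11] = 2*max(9,27) = 2*27 = 54
P[12] = 3*max(9,27) = 3*27 = 81
P[13] = 2*max(11,54) = 2*54 = 108
P[14] = 2*max(12,81) = 2*81 = 162
P[15] = 3*max(12,81) = 3*81 = 243
P[16] = 2*max(14,162) = 2*162 = 324
One optimal split: 3 + 3 + 3 + 3 + 2 + 2; product 3*3*3*3*2*2 = 324.

324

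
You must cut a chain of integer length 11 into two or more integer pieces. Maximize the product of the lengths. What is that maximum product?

54

Let f[k] be the best product for length k (with at least one cut). For each first piece i, the rest contributes max(k−i, f[k−i]).
f[2] = 1*max(1,0) = 1*1 = 1
f[3] = 1*max(2,1) = 1*2 = 2
f[4] = 2*max(2,1) = 2*2 = 4
f[5] = 2*max(3,2) = 2*3 = 6
f[6] = 3*max(3,2) = 3*3 = 9
f[7] = 2*max(5,6) = 2*6 = 12
f[8] = 2*max(6,9) = 2*9 = 18
f[9] = 3*max(6,9) = 3*9 = 27
f[10] = 2*max(8,18) = 2*18 = 36
f[11] = 2*max(9,27) = 2*27 = 54
One optimal split: 3 + 3 + 3 + 2; product 3*3*3*2 = 54.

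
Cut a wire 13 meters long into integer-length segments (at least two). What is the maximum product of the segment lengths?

108

Define g[k] = max over 1≤i<k of i · max(k−i, g[k−i]); the inner max lets the remainder stay uncut if that's better.
g[2] = 1×max(1,0) = 1×1 = 1
g[3] = 1×max(2,1) = 1×2 = 2
g[4] = 2×max(2,1) = 2×2 = 4
g[5] = 2×max(3,2) = 2×3 = 6
g[6] = 3×max(3,2) = 3×3 = 9
g[7] = 2×max(5,6) = 2×6 = 12
g[8] = 2×max(6,9) = 2×9 = 18
g[9] = 3×max(6,9) = 3×9 = 27
g[10] = 2×max(8,18) = 2×18 = 36
g[11] = 2×max(9,27) = 2×27 = 54
g[12] = 3×max(9,27) = 3×27 = 81
g[13] = 2×max(11,54) = 2×54 = 108
One optimal split: 3 + 3 + 3 + 2 + 2; product 3×3×3×2×2 = 108.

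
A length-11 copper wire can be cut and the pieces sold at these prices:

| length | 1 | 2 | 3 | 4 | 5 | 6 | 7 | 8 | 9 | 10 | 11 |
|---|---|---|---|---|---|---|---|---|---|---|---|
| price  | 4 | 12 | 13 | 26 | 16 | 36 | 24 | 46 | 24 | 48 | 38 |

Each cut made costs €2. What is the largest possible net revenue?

Consider every possible first cut. v[k] is the best of p[i]+v[k−i] over all sellable i≤k, charging 2 whenever i<k.
v[1] = 4
v[2] = 12
v[3] = 14  (first piece 1, then v[2]=12)
v[4] = 26
v[5] = 28  (first piece 1, then v[4]=26)
v[6] = 36  (first piece 2, then v[4]=26)
v[7] = 38  (first piece 1, then v[6]=36)
v[8] = 50  (first piece 4, then v[4]=26)
v[9] = 52  (first piece 1, then v[8]=50)
v[10] = 60  (first piece 2, then v[8]=50)
v[11] = 62  (first piece 1, then v[10]=60)
One optimal plan: pieces 4 + 4 + 2 + 1 (3 cuts) → €68 − €6 = €62.

62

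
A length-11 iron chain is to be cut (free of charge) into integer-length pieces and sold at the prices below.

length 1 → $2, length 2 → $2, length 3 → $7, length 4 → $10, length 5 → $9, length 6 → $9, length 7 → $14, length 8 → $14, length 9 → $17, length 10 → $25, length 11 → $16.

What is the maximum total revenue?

27

Consider every possible first cut. v[k] is the best of p[i]+v[k−i] over all sellable i≤k.
v[1] = 2
v[2] = max(2+2, 2+0) = 4
v[3] = max(2+4, 2+2, 7+0) = 7
v[4] = max(2+7, 2+4, 7+2, 10+0) = 10
v[5] = max(2+10, 2+7, 7+4, 10+2, 9+0) = 12
v[6] = max(2+12, 2+10, 7+7, 10+4, 9+2, 9+0) = 14
v[7] = max(2+14, 2+12, 7+10, …, 9+2, 14+0) = 17
v[8] = max(2+17, 2+14, 7+12, …, 14+2, 14+0) = 20
v[9] = max(2+20, 2+17, 7+14, …, 14+2, 17+0) = 22
v[10] = max(2+22, 2+20, 7+17, …, 17+2, 25+0) = 25
v[11] = max(2+25, 2+22, 7+20, …, 25+2, 16+0) = 27
One optimal cutting: 10 + 1 → $25 + $2 = $27.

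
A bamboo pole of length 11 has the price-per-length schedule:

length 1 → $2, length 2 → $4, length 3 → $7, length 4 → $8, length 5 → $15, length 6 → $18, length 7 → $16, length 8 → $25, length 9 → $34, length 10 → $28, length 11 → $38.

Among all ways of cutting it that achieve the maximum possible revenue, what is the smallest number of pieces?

1

Consider every possible first cut. r[k] is the best of p[i]+r[k−i] over all sellable i≤k.
r[1] = 2
r[2] = max(2+2, 4+0) = 4
r[3] = max(2+4, 4+2, 7+0) = 7
r[4] = max(2+7, 4+4, 7+2, 8+0) = 9
r[5] = max(2+9, 4+7, 7+4, 8+2, 15+0) = 15
r[6] = max(2+15, 4+9, 7+7, 8+4, 15+2, 18+0) = 18
r[7] = max(2+18, 4+15, 7+9, …, 18+2, 16+0) = 20
r[8] = max(2+20, 4+18, 7+15, …, 16+2, 25+0) = 25
r[9] = max(2+25, 4+20, 7+18, …, 25+2, 34+0) = 34
r[10] = max(2+34, 4+25, 7+20, …, 34+2, 28+0) = 36
r[11] = max(2+36, 4+34, 7+25, …, 28+2, 38+0) = 38
Maximum revenue is $38.
Now minimize piece count subject to staying optimal: for each k, pieces[k] = 1 + min over i with p[i]+r[k−i]=r[k] of pieces[k−i].
pieces[8] = 1
pieces[9] = 1
pieces[10] = 2
pieces[11] = 1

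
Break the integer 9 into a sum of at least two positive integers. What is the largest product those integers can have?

Define prod[k] = max over 1≤i<k of i · max(k−i, prod[k−i]); the inner max lets the remainder stay uncut if that's better.
prod[2] = 1*max(1,0) = 1*1 = 1
prod[3] = 1*max(2,1) = 1*2 = 2
prod[4] = 2*max(2,1) = 2*2 = 4
prod[5] = 2*max(3,2) = 2*3 = 6
prod[6] = 3*max(3,2) = 3*3 = 9
prod[7] = 2*max(5,6) = 2*6 = 12
prod[8] = 2*max(6,9) = 2*9 = 18
prod[9] = 3*max(6,9) = 3*9 = 27
One optimal split: 3 + 3 + 3; product 3*3*3 = 27.

27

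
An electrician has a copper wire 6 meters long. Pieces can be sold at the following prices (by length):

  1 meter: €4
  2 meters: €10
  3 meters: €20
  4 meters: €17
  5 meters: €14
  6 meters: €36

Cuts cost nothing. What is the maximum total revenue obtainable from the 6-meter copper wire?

Consider every possible first cut. v[k] is the best of p[i]+v[k−i] over all sellable i≤k.
v[1] = 4
v[2] = max(4+4, 10+0) = 10
v[3] = max(4+10, 10+4, 20+0) = 20
v[4] = max(4+20, 10+10, 20+4, 17+0) = 24
v[5] = max(4+24, 10+20, 20+10, 17+4, 14+0) = 30
v[6] = max(4+30, 10+24, 20+20, 17+10, 14+4, 36+0) = 40
One optimal cutting: 3 + 3 → €20 + €20 = €40.

40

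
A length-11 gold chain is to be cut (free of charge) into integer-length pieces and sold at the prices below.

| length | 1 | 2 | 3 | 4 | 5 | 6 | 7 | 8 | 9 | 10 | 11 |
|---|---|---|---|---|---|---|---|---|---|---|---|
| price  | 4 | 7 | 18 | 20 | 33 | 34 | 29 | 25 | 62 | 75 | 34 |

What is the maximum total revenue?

79

Let r[k] be the best obtainable value from length k. For each k, try every first piece i and keep the best of price[i] + r[k−i].
r[1] = 4
r[2] = max(4+4, 7+0) = 8
r[3] = max(4+8, 7+4, 18+0) = 18
r[4] = max(4+18, 7+8, 18+4, 20+0) = 22
r[5] = max(4+22, 7+18, 18+8, 20+4, 33+0) = 33
r[6] = max(4+33, 7+22, 18+18, 20+8, 33+4, 34+0) = 37
r[7] = max(4+37, 7+33, 18+22, …, 34+4, 29+0) = 41
r[8] = max(4+41, 7+37, 18+33, …, 29+4, 25+0) = 51
r[9] = max(4+51, 7+41, 18+37, …, 25+4, 62+0) = 62
r[10] = max(4+62, 7+51, 18+41, …, 62+4, 75+0) = 75
r[11] = max(4+75, 7+62, 18+51, …, 75+4, 34+0) = 79
One optimal cutting: 10 + 1 → $75 + $4 = $79.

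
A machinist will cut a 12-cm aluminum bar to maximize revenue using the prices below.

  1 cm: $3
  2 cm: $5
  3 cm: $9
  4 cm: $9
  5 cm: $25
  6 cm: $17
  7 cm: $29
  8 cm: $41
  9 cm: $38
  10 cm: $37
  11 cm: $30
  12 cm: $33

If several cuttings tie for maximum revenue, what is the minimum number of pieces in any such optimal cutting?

Consider every possible first cut. r[k] is the best of p[i]+r[k−i] over all sellable i≤k.
r[1] = 3
r[2] = max(3+3, 5+0) = 6
r[3] = max(3+6, 5+3, 9+0) = 9
r[4] = max(3+9, 5+6, 9+3, 9+0) = 12
r[5] = max(3+12, 5+9, 9+6, 9+3, 25+0) = 25
r[6] = max(3+25, 5+12, 9+9, 9+6, 25+3, 17+0) = 28
r[7] = max(3+28, 5+25, 9+12, …, 17+3, 29+0) = 31
r[8] = max(3+31, 5+28, 9+25, …, 29+3, 41+0) = 41
r[9] = max(3+41, 5+31, 9+28, …, 41+3, 38+0) = 44
r[10] = max(3+44, 5+41, 9+31, …, 38+3, 37+0) = 50
r[11] = max(3+50, 5+44, 9+41, …, 37+3, 30+0) = 53
r[12] = max(3+53, 5+50, 9+44, …, 30+3, 33+0) = 56
Maximum revenue is $56.
Now minimize piece count subject to staying optimal: for each k, pieces[k] = 1 + min over i with p[i]+r[k−i]=r[k] of pieces[k−i].
pieces[9] = 2
pieces[10] = 2
pieces[11] = 3
pieces[12] = 4

4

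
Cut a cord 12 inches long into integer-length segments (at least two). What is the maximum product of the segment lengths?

81

Let f[k] be the best product for length k (with at least one cut). For each first piece i, the rest contributes max(k−i, f[k−i]).
f[2] = 1·max(1,0) = 1·1 = 1
f[3] = 1·max(2,1) = 1·2 = 2
f[4] = 2·max(2,1) = 2·2 = 4
f[5] = 2·max(3,2) = 2·3 = 6
f[6] = 3·max(3,2) = 3·3 = 9
f[7] = 2·max(5,6) = 2·6 = 12
f[8] = 2·max(6,9) = 2·9 = 18
f[9] = 3·max(6,9) = 3·9 = 27
f[10] = 2·max(8,18) = 2·18 = 36
f[11] = 2·max(9,27) = 2·27 = 54
f[12] = 3·max(9,27) = 3·27 = 81
One optimal split: 3 + 3 + 3 + 3; product 3·3·3·3 = 81.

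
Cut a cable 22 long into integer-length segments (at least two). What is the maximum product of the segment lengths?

Define m[k] = max over 1≤i<k of i · max(k−i, m[k−i]); the inner max lets the remainder stay uncut if that's better.
m[2] = 1*max(1,0) = 1*1 = 1
m[3] = 1*max(2,1) = 1*2 = 2
m[4] = 2*max(2,1) = 2*2 = 4
m[5] = 2*max(3,2) = 2*3 = 6
m[6] = 3*max(3,2) = 3*3 = 9
m[7] = 2*max(5,6) = 2*6 = 12
m[8] = 2*max(6,9) = 2*9 = 18
m[9] = 3*max(6,9) = 3*9 = 27
m[10] = 2*max(8,18) = 2*18 = 36
m[11] = 2*max(9,27) = 2*27 = 54
m[12] = 3*max(9,27) = 3*27 = 81
m[13] = 2*max(11,54) = 2*54 = 108
m[14] = 2*max(12,81) = 2*81 = 162
m[15] = 3*max(12,81) = 3*81 = 243
m[16] = 2*max(14,162) = 2*162 = 324
m[17] = 2*max(15,243) = 2*243 = 486
m[18] = 3*max(15,243) = 3*243 = 729
m[19] = 2*max(17,486) = 2*486 = 972
m[20] = 2*max(18,729) = 2*729 = 1458
m[21] = 3*max(18,729) = 3*729 = 2187
m[22] = 2*max(20,1458) = 2*1458 = 2916
One optimal split: 3 + 3 + 3 + 3 + 3 + 3 + 2 + 2; product 3*3*3*3*3*3*2*2 = 2916.

2916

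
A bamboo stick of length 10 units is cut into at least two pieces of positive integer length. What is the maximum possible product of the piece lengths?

36

Let g[k] be the best product for length k (with at least one cut). For each first piece i, the rest contributes max(k−i, g[k−i]).
g[2] = 1×max(1,0) = 1×1 = 1
g[3] = 1×max(2,1) = 1×2 = 2
g[4] = 2×max(2,1) = 2×2 = 4
g[5] = 2×max(3,2) = 2×3 = 6
g[6] = 3×max(3,2) = 3×3 = 9
g[7] = 2×max(5,6) = 2×6 = 12
g[8] = 2×max(6,9) = 2×9 = 18
g[9] = 3×max(6,9) = 3×9 = 27
g[10] = 2×max(8,18) = 2×18 = 36
One optimal split: 3 + 3 + 2 + 2; product 3×3×2×2 = 36.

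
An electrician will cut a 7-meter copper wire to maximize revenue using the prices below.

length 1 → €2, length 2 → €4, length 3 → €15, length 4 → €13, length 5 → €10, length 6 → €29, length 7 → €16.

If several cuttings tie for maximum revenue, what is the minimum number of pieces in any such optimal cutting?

3

Let r[k] be the best obtainable value from length k. For each k, try every first piece i and keep the best of price[i] + r[k−i].
r[1] = 2
r[2] = max(2+2, 4+0) = 4
r[3] = max(2+4, 4+2, 15+0) = 15
r[4] = max(2+15, 4+4, 15+2, 13+0) = 17
r[5] = max(2+17, 4+15, 15+4, 13+2, 10+0) = 19
r[6] = max(2+19, 4+17, 15+15, 13+4, 10+2, 29+0) = 30
r[7] = max(2+30, 4+19, 15+17, …, 29+2, 16+0) = 32
Maximum revenue is €32.
Now minimize piece count subject to staying optimal: for each k, pieces[k] = 1 + min over i with p[i]+r[k−i]=r[k] of pieces[k−i].
pieces[4] = 2
pieces[5] = 2
pieces[6] = 2
pieces[7] = 3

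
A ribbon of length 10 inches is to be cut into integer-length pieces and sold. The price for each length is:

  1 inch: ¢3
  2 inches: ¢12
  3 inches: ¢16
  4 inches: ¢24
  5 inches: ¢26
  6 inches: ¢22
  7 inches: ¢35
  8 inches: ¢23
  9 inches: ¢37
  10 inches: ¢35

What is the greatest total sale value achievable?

60

Let R[k] be the best obtainable value from length k. For each k, try every first piece i and keep the best of price[i] + R[k−i].
R[1] = 3
R[2] = max(3+3, 12+0) = 12
R[3] = max(3+12, 12+3, 16+0) = 16
R[4] = max(3+16, 12+12, 16+3, 24+0) = 24
R[5] = max(3+24, 12+16, 16+12, 24+3, 26+0) = 28
R[6] = max(3+28, 12+24, 16+16, 24+12, 26+3, 22+0) = 36
R[7] = max(3+36, 12+28, 16+24, …, 22+3, 35+0) = 40
R[8] = max(3+40, 12+36, 16+28, …, 35+3, 23+0) = 48
R[9] = max(3+48, 12+40, 16+36, …, 23+3, 37+0) = 52
R[10] = max(3+52, 12+48, 16+40, …, 37+3, 35+0) = 60
One optimal cutting: 2 + 2 + 2 + 2 + 2 → ¢12 + ¢12 + ¢12 + ¢12 + ¢12 = ¢60.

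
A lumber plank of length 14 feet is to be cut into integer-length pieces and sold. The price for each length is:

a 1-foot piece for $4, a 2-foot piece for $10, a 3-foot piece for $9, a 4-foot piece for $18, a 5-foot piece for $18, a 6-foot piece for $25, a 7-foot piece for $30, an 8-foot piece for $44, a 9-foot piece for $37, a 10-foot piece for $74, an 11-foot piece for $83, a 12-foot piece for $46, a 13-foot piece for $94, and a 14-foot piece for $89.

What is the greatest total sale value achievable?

Let R[k] be the best obtainable value from length k. For each k, try every first piece i and keep the best of price[i] + R[k−i].
R[1] = 4
R[2] = 10
R[3] = 14  (first piece 1, then R[2]=10)
R[4] = 20  (first piece 2, then R[2]=10)
R[5] = 24  (first piece 1, then R[4]=20)
R[6] = 30  (first piece 2, then R[4]=20)
R[7] = 34  (first piece 1, then R[6]=30)
R[8] = 44
R[9] = 48  (first piece 1, then R[8]=44)
R[10] = 74
R[11] = 83
R[12] = 87  (first piece 1, then R[11]=83)
R[13] = 94
R[14] = 98  (first piece 1, then R[13]=94)
One optimal cutting: 13 + 1 → $94 + $4 = $98.

98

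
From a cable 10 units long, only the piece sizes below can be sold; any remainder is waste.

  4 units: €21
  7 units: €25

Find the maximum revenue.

42

Consider every possible first cut. r[k] is the best of p[i]+r[k−i] over all sellable i≤k.
r[1] = 0
r[2] = 0
r[3] = 0
r[4] = 21
r[5] = 21
r[6] = 21
r[7] = 25
r[8] = 42  (first piece 4, then r[4]=21)
r[9] = 42
r[10] = 42
One optimal cutting: pieces 4 + 4 with 2 units of scrap → €42.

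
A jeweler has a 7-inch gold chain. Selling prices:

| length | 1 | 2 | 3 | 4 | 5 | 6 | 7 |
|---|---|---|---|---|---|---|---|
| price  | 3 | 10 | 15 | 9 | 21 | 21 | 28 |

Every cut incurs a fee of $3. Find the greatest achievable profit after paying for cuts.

Build net[k] bottom-up: net[k] = max over allowed piece i of (p[i] + net[k−i]) − 3 per cut.
net[1] = 3
net[2] = max(3+3-3, 10+0) = 10
net[3] = max(3+10-3, 10+3-3, 15+0) = 15
net[4] = max(3+15-3, 10+10-3, 15+3-3, 9+0) = 17
net[5] = max(3+17-3, 10+15-3, 15+10-3, 9+3-3, 21+0) = 22
net[6] = max(3+22-3, 10+17-3, 15+15-3, 9+10-3, 21+3-3, 21+0) = 27
net[7] = max(3+27-3, 10+22-3, 15+17-3, …, 21+3-3, 28+0) = 29
One optimal plan: pieces 3 + 2 + 2 (2 cuts) → $35 − $6 = $29.

29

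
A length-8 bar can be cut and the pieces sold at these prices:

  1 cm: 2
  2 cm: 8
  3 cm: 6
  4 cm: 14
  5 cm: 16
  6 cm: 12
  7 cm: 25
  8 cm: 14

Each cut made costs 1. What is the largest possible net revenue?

Build net[k] bottom-up: net[k] = max over allowed piece i of (p[i] + net[k−i]) − 1 per cut.
net[1] = 2
net[2] = 8
net[3] = 9  (first piece 1, then net[2]=8)
net[4] = 15  (first piece 2, then net[2]=8)
net[5] = 16  (first piece 1, then net[4]=15)
net[6] = 22  (first piece 2, then net[4]=15)
net[7] = 25
net[8] = 29  (first piece 2, then net[6]=22)
One optimal plan: pieces 2 + 2 + 2 + 2 (3 cuts) → 32 − 3 = 29.

29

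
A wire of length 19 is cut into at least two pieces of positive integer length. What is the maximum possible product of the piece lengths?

972

Let g[k] be the best product for length k (with at least one cut). For each first piece i, the rest contributes max(k−i, g[k−i]).
Small cases: g[2]=1, g[3]=2, g[4]=4, g[5]=6, g[6]=9, g[7]=12, g[8]=18, g[9]=27, g[10]=36, g[11]=54, g[12]=81, g[13]=108, g[14]=162.
g[15] = 3*max(12,81) = 3*81 = 243
g[16] = 2*max(14,162) = 2*162 = 324
g[17] = 2*max(15,243) = 2*243 = 486
g[18] = 3*max(15,243) = 3*243 = 729
g[19] = 2*max(17,486) = 2*486 = 972
One optimal split: 3 + 3 + 3 + 3 + 3 + 2 + 2; product 3*3*3*3*3*2*2 = 972.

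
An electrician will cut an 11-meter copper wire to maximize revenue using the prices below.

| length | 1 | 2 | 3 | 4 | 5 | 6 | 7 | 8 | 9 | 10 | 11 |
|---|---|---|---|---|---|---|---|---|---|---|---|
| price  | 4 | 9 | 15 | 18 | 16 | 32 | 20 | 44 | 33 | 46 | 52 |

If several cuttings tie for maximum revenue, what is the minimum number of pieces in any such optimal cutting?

Consider every possible first cut. r[k] is the best of p[i]+r[k−i] over all sellable i≤k.
r[1] = 4
r[2] = max(4+4, 9+0) = 9
r[3] = max(4+9, 9+4, 15+0) = 15
r[4] = max(4+15, 9+9, 15+4, 18+0) = 19
r[5] = max(4+19, 9+15, 15+9, 18+4, 16+0) = 24
r[6] = max(4+24, 9+19, 15+15, 18+9, 16+4, 32+0) = 32
r[7] = max(4+32, 9+24, 15+19, …, 32+4, 20+0) = 36
r[8] = max(4+36, 9+32, 15+24, …, 20+4, 44+0) = 44
r[9] = max(4+44, 9+36, 15+32, …, 44+4, 33+0) = 48
r[10] = max(4+48, 9+44, 15+36, …, 33+4, 46+0) = 53
r[11] = max(4+53, 9+48, 15+44, …, 46+4, 52+0) = 59
Maximum revenue is €59.
Now minimize piece count subject to staying optimal: for each k, pieces[k] = 1 + min over i with p[i]+r[k−i]=r[k] of pieces[k−i].
pieces[8] = 1
pieces[9] = 2
pieces[10] = 2
pieces[11] = 2

2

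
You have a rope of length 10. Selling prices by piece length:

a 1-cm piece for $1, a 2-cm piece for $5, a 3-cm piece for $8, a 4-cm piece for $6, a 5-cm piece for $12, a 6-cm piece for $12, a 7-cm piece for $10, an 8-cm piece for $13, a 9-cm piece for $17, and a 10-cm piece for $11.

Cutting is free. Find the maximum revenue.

Consider every possible first cut. R[k] is the best of p[i]+R[k−i] over all sellable i≤k.
R[1] = 1
R[2] = max(1+1, 5+0) = 5
R[3] = max(1+5, 5+1, 8+0) = 8
R[4] = max(1+8, 5+5, 8+1, 6+0) = 10
R[5] = max(1+10, 5+8, 8+5, 6+1, 12+0) = 13
R[6] = max(1+13, 5+10, 8+8, 6+5, 12+1, 12+0) = 16
R[7] = max(1+16, 5+13, 8+10, …, 12+1, 10+0) = 18
R[8] = max(1+18, 5+16, 8+13, …, 10+1, 13+0) = 21
R[9] = max(1+21, 5+18, 8+16, …, 13+1, 17+0) = 24
R[10] = max(1+24, 5+21, 8+18, …, 17+1, 11+0) = 26
One optimal cutting: 3 + 3 + 2 + 2 → $8 + $8 + $5 + $5 = $26.

26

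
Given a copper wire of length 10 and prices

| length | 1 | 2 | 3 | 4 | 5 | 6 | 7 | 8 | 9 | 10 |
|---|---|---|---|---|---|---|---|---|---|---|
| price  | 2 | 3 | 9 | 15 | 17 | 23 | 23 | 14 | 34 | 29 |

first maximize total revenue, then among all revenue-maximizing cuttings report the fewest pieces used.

Consider every possible first cut. r[k] is the best of p[i]+r[k−i] over all sellable i≤k.
r[1] = 2
r[2] = max(2+2, 3+0) = 4
r[3] = max(2+4, 3+2, 9+0) = 9
r[4] = max(2+9, 3+4, 9+2, 15+0) = 15
r[5] = max(2+15, 3+9, 9+4, 15+2, 17+0) = 17
r[6] = max(2+17, 3+15, 9+9, 15+4, 17+2, 23+0) = 23
r[7] = max(2+23, 3+17, 9+15, …, 23+2, 23+0) = 25
r[8] = max(2+25, 3+23, 9+17, …, 23+2, 14+0) = 30
r[9] = max(2+30, 3+25, 9+23, …, 14+2, 34+0) = 34
r[10] = max(2+34, 3+30, 9+25, …, 34+2, 29+0) = 38
Maximum revenue is €38.
Now minimize piece count subject to staying optimal: for each k, pieces[k] = 1 + min over i with p[i]+r[k−i]=r[k] of pieces[k−i].
pieces[7] = 2
pieces[8] = 2
pieces[9] = 1
pieces[10] = 2

2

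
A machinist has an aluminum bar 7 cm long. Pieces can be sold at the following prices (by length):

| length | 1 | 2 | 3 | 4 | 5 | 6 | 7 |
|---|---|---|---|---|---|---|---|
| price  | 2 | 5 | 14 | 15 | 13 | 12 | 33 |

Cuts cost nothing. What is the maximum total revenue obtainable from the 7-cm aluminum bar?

Build R[k] bottom-up: R[k] = max over allowed piece i of (p[i] + R[k−i]).
R[1] = 2
R[2] = 5
R[3] = 14
R[4] = 16  (first piece 1, then R[3]=14)
R[5] = 19  (first piece 2, then R[3]=14)
R[6] = 28  (first piece 3, then R[3]=14)
R[7] = 33
Best is to sell the whole 7-cm piece uncut for $33.

33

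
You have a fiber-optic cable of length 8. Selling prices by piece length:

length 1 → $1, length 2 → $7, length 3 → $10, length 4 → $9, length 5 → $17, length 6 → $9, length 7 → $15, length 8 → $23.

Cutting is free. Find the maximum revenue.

Build v[k] bottom-up: v[k] = max over allowed piece i of (p[i] + v[k−i]).
v[1] = 1
v[2] = 7
v[3] = 10
v[4] = 14  (first piece 2, then v[2]=7)
v[5] = 17  (first piece 2, then v[3]=10)
v[6] = 21  (first piece 2, then v[4]=14)
v[7] = 24  (first piece 2, then v[5]=17)
v[8] = 28  (first piece 2, then v[6]=21)
One optimal cutting: 2 + 2 + 2 + 2 → $7 + $7 + $7 + $7 = $28.

28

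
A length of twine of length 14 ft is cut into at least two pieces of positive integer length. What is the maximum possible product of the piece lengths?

162

Fill f[k] for k=2..14: at each k try every first piece i and multiply by the better of (k−i) uncut or f[k−i].
Small cases: f[2]=1, f[3]=2, f[4]=4, f[5]=6, f[6]=9, f[7]=12.
f[8] = 2·max(6,9) = 2·9 = 18
f[9] = 3·max(6,9) = 3·9 = 27
f[10] = 2·max(8,18) = 2·18 = 36
f[11] = 2·max(9,27) = 2·27 = 54
f[12] = 3·max(9,27) = 3·27 = 81
f[13] = 2·max(11,54) = 2·54 = 108
f[14] = 2·max(12,81) = 2·81 = 162
One optimal split: 3 + 3 + 3 + 3 + 2; product 3·3·3·3·2 = 162.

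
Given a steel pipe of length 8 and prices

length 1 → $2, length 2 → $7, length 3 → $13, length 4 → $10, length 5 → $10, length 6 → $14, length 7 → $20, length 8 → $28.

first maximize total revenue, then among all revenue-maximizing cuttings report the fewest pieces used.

Consider every possible first cut. r[k] is the best of p[i]+r[k−i] over all sellable i≤k.
r[1] = 2
r[2] = max(2+2, 7+0) = 7
r[3] = max(2+7, 7+2, 13+0) = 13
r[4] = max(2+13, 7+7, 13+2, 10+0) = 15
r[5] = max(2+15, 7+13, 13+7, 10+2, 10+0) = 20
r[6] = max(2+20, 7+15, 13+13, 10+7, 10+2, 14+0) = 26
r[7] = max(2+26, 7+20, 13+15, …, 14+2, 20+0) = 28
r[8] = max(2+28, 7+26, 13+20, …, 20+2, 28+0) = 33
Maximum revenue is $33.
Now minimize piece count subject to staying optimal: for each k, pieces[k] = 1 + min over i with p[i]+r[k−i]=r[k] of pieces[k−i].
pieces[5] = 2
pieces[6] = 2
pieces[7] = 3
pieces[8] = 3

3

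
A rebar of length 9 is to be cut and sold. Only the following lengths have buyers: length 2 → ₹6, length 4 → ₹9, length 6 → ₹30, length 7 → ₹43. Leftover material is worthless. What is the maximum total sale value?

49

Let r[k] be the best obtainable value from length k. For each k, try every first piece i and keep the best of price[i] + r[k−i].
r[1] = 0
r[2] = 6
r[3] = 6
r[4] = max(6+6, 9+0) = 12
r[5] = max(6+6, 9+0) = 12
r[6] = max(6+12, 9+6, 30+0) = 30
r[7] = max(6+12, 9+6, 30+0, 43+0) = 43
r[8] = max(6+30, 9+12, 30+6, 43+0) = 43
r[9] = max(6+43, 9+12, 30+6, 43+6) = 49
One optimal cutting: 7 + 2 → ₹49.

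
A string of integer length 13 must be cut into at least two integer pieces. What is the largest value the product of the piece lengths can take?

Let f[k] be the best product for length k (with at least one cut). For each first piece i, the rest contributes max(k−i, f[k−i]).
Small cases: f[2]=1, f[3]=2, f[4]=4, f[5]=6, f[6]=9, f[7]=12, f[8]=18.
f[9] = max(1*18, 2*12, 3*9, …, 7*2, 8*1) = 27
f[10] = max(1*27, 2*18, 3*12, …, 8*2, 9*1) = 36
f[11] = max(1*36, 2*27, 3*18, …, 9*2, 10*1) = 54
f[12] = max(1*54, 2*36, 3*27, …, 10*2, 11*1) = 81
f[13] = max(1*81, 2*54, 3*36, …, 11*2, 12*1) = 108
One optimal split: 3 + 3 + 3 + 2 + 2; product 3*3*3*2*2 = 108.

108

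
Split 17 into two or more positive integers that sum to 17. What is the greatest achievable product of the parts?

Fill prod[k] for k=2..17: at each k try every first piece i and multiply by the better of (k−i) uncut or prod[k−i].
prod[2] = 1×max(1,0) = 1×1 = 1
prod[3] = 1×max(2,1) = 1×2 = 2
prod[4] = 2×max(2,1) = 2×2 = 4
prod[5] = 2×max(3,2) = 2×3 = 6
prod[6] = 3×max(3,2) = 3×3 = 9
prod[7] = 2×max(5,6) = 2×6 = 12
prod[8] = 2×max(6,9) = 2×9 = 18
prod[9] = 3×max(6,9) = 3×9 = 27
prod[10] = 2×max(8,18) = 2×18 = 36
prod[11] = 2×max(9,27) = 2×27 = 54
prod[12] = 3×max(9,27) = 3×27 = 81
prod[13] = 2×max(11,54) = 2×54 = 108
prod[14] = 2×max(12,81) = 2×81 = 162
prod[15] = 3×max(12,81) = 3×81 = 243
prod[16] = 2×max(14,162) = 2×162 = 324
prod[17] = 2×max(15,243) = 2×243 = 486
One optimal split: 3 + 3 + 3 + 3 + 3 + 2; product 3×3×3×3×3×2 = 486.

486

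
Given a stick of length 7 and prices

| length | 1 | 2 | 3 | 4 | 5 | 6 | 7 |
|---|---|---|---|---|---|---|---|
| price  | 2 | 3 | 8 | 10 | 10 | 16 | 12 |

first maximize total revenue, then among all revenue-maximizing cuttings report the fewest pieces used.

Consider every possible first cut. r[k] is the best of p[i]+r[k−i] over all sellable i≤k.
r[1] = 2
r[2] = 4  (first piece 1, then r[1]=2)
r[3] = 8
r[4] = 10  (first piece 1, then r[3]=8)
r[5] = 12  (first piece 1, then r[4]=10)
r[6] = 16  (first piece 3, then r[3]=8)
r[7] = 18  (first piece 1, then r[6]=16)
Maximum revenue is 18.
Now minimize piece count subject to staying optimal: for each k, pieces[k] = 1 + min over i with p[i]+r[k−i]=r[k] of pieces[k−i].
pieces[4] = 1
pieces[5] = 2
pieces[6] = 1
pieces[7] = 2

2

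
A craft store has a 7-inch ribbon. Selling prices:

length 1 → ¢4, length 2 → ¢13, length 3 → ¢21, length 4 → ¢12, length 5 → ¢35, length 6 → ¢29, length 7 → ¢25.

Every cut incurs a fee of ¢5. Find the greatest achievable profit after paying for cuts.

43

Build v[k] bottom-up: v[k] = max over allowed piece i of (p[i] + v[k−i]) − 5 per cut.
v[1] = 4
v[2] = 13
v[3] = 21
v[4] = 21  (first piece 2, then v[2]=13)
v[5] = 35
v[6] = 37  (first piece 3, then v[3]=21)
v[7] = 43  (first piece 2, then v[5]=35)
One optimal plan: pieces 5 + 2 (1 cut) → ¢48 − ¢5 = ¢43.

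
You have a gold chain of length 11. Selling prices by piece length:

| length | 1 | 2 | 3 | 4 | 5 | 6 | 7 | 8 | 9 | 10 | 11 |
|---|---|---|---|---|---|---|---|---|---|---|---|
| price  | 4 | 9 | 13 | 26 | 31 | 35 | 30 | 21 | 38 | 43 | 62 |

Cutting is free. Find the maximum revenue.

Let R[k] be the best obtainable value from length k. For each k, try every first piece i and keep the best of price[i] + R[k−i].
R[1] = 4
R[2] = max(4+4, 9+0) = 9
R[3] = max(4+9, 9+4, 13+0) = 13
R[4] = max(4+13, 9+9, 13+4, 26+0) = 26
R[5] = max(4+26, 9+13, 13+9, 26+4, 31+0) = 31
R[6] = max(4+31, 9+26, 13+13, 26+9, 31+4, 35+0) = 35
R[7] = max(4+35, 9+31, 13+26, …, 35+4, 30+0) = 40
R[8] = max(4+40, 9+35, 13+31, …, 30+4, 21+0) = 52
R[9] = max(4+52, 9+40, 13+35, …, 21+4, 38+0) = 57
R[10] = max(4+57, 9+52, 13+40, …, 38+4, 43+0) = 62
R[11] = max(4+62, 9+57, 13+52, …, 43+4, 62+0) = 66
One optimal cutting: 5 + 5 + 1 → $31 + $31 + $4 = $66.

66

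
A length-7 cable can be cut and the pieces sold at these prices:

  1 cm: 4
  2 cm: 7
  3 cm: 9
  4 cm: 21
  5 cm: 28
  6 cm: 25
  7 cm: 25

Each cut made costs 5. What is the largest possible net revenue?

30

Let net[k] be the best obtainable value from length k. For each k, try every first piece i and keep the best of price[i] + net[k−i] minus the 5 cut fee when i<k.
net[1] = 4
net[2] = max(4+4-5, 7+0) = 7
net[3] = max(4+7-5, 7+4-5, 9+0) = 9
net[4] = max(4+9-5, 7+7-5, 9+4-5, 21+0) = 21
net[5] = max(4+21-5, 7+9-5, 9+7-5, 21+4-5, 28+0) = 28
net[6] = max(4+28-5, 7+21-5, 9+9-5, 21+7-5, 28+4-5, 25+0) = 27
net[7] = max(4+27-5, 7+28-5, 9+21-5, …, 25+4-5, 25+0) = 30
One optimal plan: pieces 5 + 2 (1 cut) → 35 − 5 = 30.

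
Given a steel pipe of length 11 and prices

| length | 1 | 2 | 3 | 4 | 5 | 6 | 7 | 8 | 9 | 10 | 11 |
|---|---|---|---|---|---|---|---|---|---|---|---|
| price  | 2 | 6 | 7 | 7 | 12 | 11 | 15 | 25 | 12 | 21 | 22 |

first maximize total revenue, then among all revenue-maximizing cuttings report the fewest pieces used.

Let r[k] be the best obtainable value from length k. For each k, try every first piece i and keep the best of price[i] + r[k−i].
r[1] = 2
r[2] = 6
r[3] = 8  (first piece 1, then r[2]=6)
r[4] = 12  (first piece 2, then r[2]=6)
r[5] = 14  (first piece 1, then r[4]=12)
r[6] = 18  (first piece 2, then r[4]=12)
r[7] = 20  (first piece 1, then r[6]=18)
r[8] = 25
r[9] = 27  (first piece 1, then r[8]=25)
r[10] = 31  (first piece 2, then r[8]=25)
r[11] = 33  (first piece 1, then r[10]=31)
Maximum revenue is $33.
Now minimize piece count subject to staying optimal: for each k, pieces[k] = 1 + min over i with p[i]+r[k−i]=r[k] of pieces[k−i].
pieces[8] = 1
pieces[9] = 2
pieces[10] = 2
pieces[11] = 3

3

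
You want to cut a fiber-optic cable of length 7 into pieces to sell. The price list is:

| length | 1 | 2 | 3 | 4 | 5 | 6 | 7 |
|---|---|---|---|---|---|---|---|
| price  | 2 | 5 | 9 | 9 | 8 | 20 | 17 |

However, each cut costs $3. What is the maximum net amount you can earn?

19

Consider every possible first cut. r[k] is the best of p[i]+r[k−i] over all sellable i≤k, charging 3 whenever i<k.
r[1] = 2
r[2] = max(2+2-3, 5+0) = 5
r[3] = max(2+5-3, 5+2-3, 9+0) = 9
r[4] = max(2+9-3, 5+5-3, 9+2-3, 9+0) = 9
r[5] = max(2+9-3, 5+9-3, 9+5-3, 9+2-3, 8+0) = 11
r[6] = max(2+11-3, 5+9-3, 9+9-3, 9+5-3, 8+2-3, 20+0) = 20
r[7] = max(2+20-3, 5+11-3, 9+9-3, …, 20+2-3, 17+0) = 19
One optimal plan: pieces 6 + 1 (1 cut) → $22 − $3 = $19.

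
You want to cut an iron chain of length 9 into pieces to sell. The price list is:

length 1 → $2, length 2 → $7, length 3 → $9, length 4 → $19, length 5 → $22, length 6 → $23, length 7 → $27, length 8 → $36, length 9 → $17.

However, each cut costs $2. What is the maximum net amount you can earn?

Consider every possible first cut. net[k] is the best of p[i]+net[k−i] over all sellable i≤k, charging 2 whenever i<k.
net[1] = 2
net[2] = 7
net[3] = 9
net[4] = 19
net[5] = 22
net[6] = 24  (first piece 2, then net[4]=19)
net[7] = 27  (first piece 2, then net[5]=22)
net[8] = 36  (first piece 4, then net[4]=19)
net[9] = 39  (first piece 4, then net[5]=22)
One optimal plan: pieces 5 + 4 (1 cut) → $41 − $2 = $39.

39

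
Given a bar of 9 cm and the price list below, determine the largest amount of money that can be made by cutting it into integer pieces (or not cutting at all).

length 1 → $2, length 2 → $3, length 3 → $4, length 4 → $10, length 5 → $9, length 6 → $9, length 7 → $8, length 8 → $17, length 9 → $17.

Build best[k] bottom-up: best[k] = max over allowed piece i of (p[i] + best[k−i]).
best[1] = 2
best[2] = 4  (first piece 1, then best[1]=2)
best[3] = 6  (first piece 1, then best[2]=4)
best[4] = 10
best[5] = 12  (first piece 1, then best[4]=10)
best[6] = 14  (first piece 1, then best[5]=12)
best[7] = 16  (first piece 1, then best[6]=14)
best[8] = 20  (first piece 4, then best[4]=10)
best[9] = 22  (first piece 1, then best[8]=20)
One optimal cutting: 4 + 4 + 1 → $10 + $10 + $2 = $22.

22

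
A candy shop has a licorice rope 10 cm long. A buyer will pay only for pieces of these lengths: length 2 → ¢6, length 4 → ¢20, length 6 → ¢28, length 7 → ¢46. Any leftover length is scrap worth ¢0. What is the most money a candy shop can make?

Consider every possible first cut. r[k] is the best of p[i]+r[k−i] over all sellable i≤k.
r[1] = 0
r[2] = 6
r[3] = 6
r[4] = max(6+6, 20+0) = 20
r[5] = max(6+6, 20+0) = 20
r[6] = max(6+20, 20+6, 28+0) = 28
r[7] = max(6+20, 20+6, 28+0, 46+0) = 46
r[8] = max(6+28, 20+20, 28+6, 46+0) = 46
r[9] = max(6+46, 20+20, 28+6, 46+6) = 52
r[10] = max(6+46, 20+28, 28+20, 46+6) = 52
One optimal cutting: pieces 7 + 2 with 1 cm of scrap → ¢52.

52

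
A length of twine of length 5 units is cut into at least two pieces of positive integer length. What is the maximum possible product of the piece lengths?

6

Fill g[k] for k=2..5: at each k try every first piece i and multiply by the better of (k−i) uncut or g[k−i].
g[2] = 1×max(1,0) = 1×1 = 1
g[3] = 1×max(2,1) = 1×2 = 2
g[4] = 2×max(2,1) = 2×2 = 4
g[5] = 2×max(3,2) = 2×3 = 6
One optimal split: 3 + 2; product 3×2 = 6.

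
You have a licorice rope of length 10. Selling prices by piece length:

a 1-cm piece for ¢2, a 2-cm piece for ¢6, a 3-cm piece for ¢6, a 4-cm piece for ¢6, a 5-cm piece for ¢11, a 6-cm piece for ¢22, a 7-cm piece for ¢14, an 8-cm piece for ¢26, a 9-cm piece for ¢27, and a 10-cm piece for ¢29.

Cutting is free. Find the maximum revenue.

34

Build v[k] bottom-up: v[k] = max over allowed piece i of (p[i] + v[k−i]).
v[1] = 2
v[2] = max(2+2, 6+0) = 6
v[3] = max(2+6, 6+2, 6+0) = 8
v[4] = max(2+8, 6+6, 6+2, 6+0) = 12
v[5] = max(2+12, 6+8, 6+6, 6+2, 11+0) = 14
v[6] = max(2+14, 6+12, 6+8, 6+6, 11+2, 22+0) = 22
v[7] = max(2+22, 6+14, 6+12, …, 22+2, 14+0) = 24
v[8] = max(2+24, 6+22, 6+14, …, 14+2, 26+0) = 28
v[9] = max(2+28, 6+24, 6+22, …, 26+2, 27+0) = 30
v[10] = max(2+30, 6+28, 6+24, …, 27+2, 29+0) = 34
One optimal cutting: 6 + 2 + 2 → ¢22 + ¢6 + ¢6 = ¢34.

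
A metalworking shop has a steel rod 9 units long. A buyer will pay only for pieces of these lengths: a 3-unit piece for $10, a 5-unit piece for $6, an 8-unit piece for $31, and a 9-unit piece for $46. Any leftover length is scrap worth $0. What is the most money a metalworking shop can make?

Let f[k] be the best obtainable value from length k. For each k, try every first piece i and keep the best of price[i] + f[k−i].
f[1] = 0
f[2] = 0
f[3] = 10
f[4] = 10
f[5] = max(10+0, 6+0) = 10
f[6] = max(10+10, 6+0) = 20
f[7] = max(10+10, 6+0) = 20
f[8] = max(10+10, 6+10, 31+0) = 31
f[9] = max(10+20, 6+10, 31+0, 46+0) = 46
One optimal cutting: 9 → $46.

46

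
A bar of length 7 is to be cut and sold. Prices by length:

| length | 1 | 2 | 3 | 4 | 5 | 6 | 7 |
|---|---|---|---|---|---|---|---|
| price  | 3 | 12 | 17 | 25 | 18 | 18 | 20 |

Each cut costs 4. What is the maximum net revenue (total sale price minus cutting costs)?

38

Let v[k] be the best obtainable value from length k. For each k, try every first piece i and keep the best of price[i] + v[k−i] minus the 4 cut fee when i<k.
v[1] = 3
v[2] = 12
v[3] = 17
v[4] = 25
v[5] = 25  (first piece 2, then v[3]=17)
v[6] = 33  (first piece 2, then v[4]=25)
v[7] = 38  (first piece 3, then v[4]=25)
One optimal plan: pieces 4 + 3 (1 cut) → 42 − 4 = 38.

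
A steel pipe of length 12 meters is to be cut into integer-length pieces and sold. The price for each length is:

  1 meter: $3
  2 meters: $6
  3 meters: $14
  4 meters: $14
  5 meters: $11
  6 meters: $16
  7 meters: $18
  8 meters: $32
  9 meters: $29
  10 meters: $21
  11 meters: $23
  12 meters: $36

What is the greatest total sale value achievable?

56

Consider every possible first cut. v[k] is the best of p[i]+v[k−i] over all sellable i≤k.
v[1] = 3
v[2] = 6  (first piece 1, then v[1]=3)
v[3] = 14
v[4] = 17  (first piece 1, then v[3]=14)
v[5] = 20  (first piece 1, then v[4]=17)
v[6] = 28  (first piece 3, then v[3]=14)
v[7] = 31  (first piece 1, then v[6]=28)
v[8] = 34  (first piece 1, then v[7]=31)
v[9] = 42  (first piece 3, then v[6]=28)
v[10] = 45  (first piece 1, then v[9]=42)
v[11] = 48  (first piece 1, then v[10]=45)
v[12] = 56  (first piece 3, then v[9]=42)
One optimal cutting: 3 + 3 + 3 + 3 → $14 + $14 + $14 + $14 = $56.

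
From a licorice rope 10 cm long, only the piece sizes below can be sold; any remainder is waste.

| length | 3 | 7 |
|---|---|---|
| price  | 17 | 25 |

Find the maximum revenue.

Consider every possible first cut. f[k] is the best of p[i]+f[k−i] over all sellable i≤k.
f[1] = 0
f[2] = 0
f[3] = 17
f[4] = 17
f[5] = 17
f[6] = 34  (first piece 3, then f[3]=17)
f[7] = 34
f[8] = 34
f[9] = 51  (first piece 3, then f[6]=34)
f[10] = 51
One optimal cutting: pieces 3 + 3 + 3 with 1 cm of scrap → ¢51.

51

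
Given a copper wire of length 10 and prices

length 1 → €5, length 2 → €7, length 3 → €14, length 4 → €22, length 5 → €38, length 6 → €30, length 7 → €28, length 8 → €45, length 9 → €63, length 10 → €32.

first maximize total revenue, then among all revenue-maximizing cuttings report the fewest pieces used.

Consider every possible first cut. r[k] is the best of p[i]+r[k−i] over all sellable i≤k.
r[1] = 5
r[2] = 10  (first piece 1, then r[1]=5)
r[3] = 15  (first piece 1, then r[2]=10)
r[4] = 22
r[5] = 38
r[6] = 43  (first piece 1, then r[5]=38)
r[7] = 48  (first piece 1, then r[6]=43)
r[8] = 53  (first piece 1, then r[7]=48)
r[9] = 63
r[10] = 76  (first piece 5, then r[5]=38)
Maximum revenue is €76.
Now minimize piece count subject to staying optimal: for each k, pieces[k] = 1 + min over i with p[i]+r[k−i]=r[k] of pieces[k−i].
pieces[7] = 3
pieces[8] = 4
pieces[9] = 1
pieces[10] = 2

2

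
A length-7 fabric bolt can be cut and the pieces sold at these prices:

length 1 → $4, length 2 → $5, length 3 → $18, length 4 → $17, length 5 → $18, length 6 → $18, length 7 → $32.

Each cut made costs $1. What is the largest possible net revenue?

Build net[k] bottom-up: net[k] = max over allowed piece i of (p[i] + net[k−i]) − 1 per cut.
net[1] = 4
net[2] = max(4+4-1, 5+0) = 7
net[3] = max(4+7-1, 5+4-1, 18+0) = 18
net[4] = max(4+18-1, 5+7-1, 18+4-1, 17+0) = 21
net[5] = max(4+21-1, 5+18-1, 18+7-1, 17+4-1, 18+0) = 24
net[6] = max(4+24-1, 5+21-1, 18+18-1, 17+7-1, 18+4-1, 18+0) = 35
net[7] = max(4+35-1, 5+24-1, 18+21-1, …, 18+4-1, 32+0) = 38
One optimal plan: pieces 3 + 3 + 1 (2 cuts) → $40 − $2 = $38.

38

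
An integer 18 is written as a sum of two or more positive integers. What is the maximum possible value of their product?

729

Let m[k] be the best product for length k (with at least one cut). For each first piece i, the rest contributes max(k−i, m[k−i]).
m[2] = 1·max(1,0) = 1·1 = 1
m[3] = 1·max(2,1) = 1·2 = 2
m[4] = 2·max(2,1) = 2·2 = 4
m[5] = 2·max(3,2) = 2·3 = 6
m[6] = 3·max(3,2) = 3·3 = 9
m[7] = 2·max(5,6) = 2·6 = 12
m[8] = 2·max(6,9) = 2·9 = 18
m[9] = 3·max(6,9) = 3·9 = 27
m[10] = 2·max(8,18) = 2·18 = 36
m[11] = 2·max(9,27) = 2·27 = 54
m[12] = 3·max(9,27) = 3·27 = 81
m[13] = 2·max(11,54) = 2·54 = 108
m[14] = 2·max(12,81) = 2·81 = 162
m[15] = 3·max(12,81) = 3·81 = 243
m[16] = 2·max(14,162) = 2·162 = 324
m[17] = 2·max(15,243) = 2·243 = 486
m[18] = 3·max(15,243) = 3·243 = 729
One optimal split: 3 + 3 + 3 + 3 + 3 + 3; product 3·3·3·3·3·3 = 729.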